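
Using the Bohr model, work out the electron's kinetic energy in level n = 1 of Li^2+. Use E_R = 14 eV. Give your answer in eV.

For a Coulomb orbit the virial theorem gives K = −E_n.
E_n = −E_R·Z²/n², so K = E_R·Z²/n² = 14 × 3²/1² = 130 eV

130 eV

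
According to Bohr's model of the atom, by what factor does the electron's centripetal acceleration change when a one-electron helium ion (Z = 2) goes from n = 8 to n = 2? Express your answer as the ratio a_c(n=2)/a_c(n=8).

a_c ∝ Z^3 · n^-4; with Z fixed, a_c ∝ n^-4.
a_c(n=2)/a_c(n=8) = (2/8)^-4 = 256

256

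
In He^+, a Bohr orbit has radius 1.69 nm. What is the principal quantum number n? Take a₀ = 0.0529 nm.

8

r_n = n²a₀/Z ⇒ n² = rZ/a₀ = 1.69 × 2 / 0.0529 ≈ 63.89
n = 8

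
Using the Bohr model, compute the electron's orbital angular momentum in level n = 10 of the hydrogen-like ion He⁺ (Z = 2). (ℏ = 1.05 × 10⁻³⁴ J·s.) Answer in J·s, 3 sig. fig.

1.05 × 10⁻³³ J·s

L_n = nℏ = 10 × 1.05 × 10⁻³⁴ = 1.05 × 10⁻³³ J·s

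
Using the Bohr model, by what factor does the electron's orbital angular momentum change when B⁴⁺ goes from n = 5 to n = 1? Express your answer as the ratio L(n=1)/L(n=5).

1/5

L = nℏ depends only on n, so L ∝ n.
L(n=1)/L(n=5) = (1/5)^1 = 1/5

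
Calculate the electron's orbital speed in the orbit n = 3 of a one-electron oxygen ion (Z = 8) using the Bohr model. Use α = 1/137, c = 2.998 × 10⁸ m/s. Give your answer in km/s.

5836 km/s

v_n = Zαc/n = 8 × 0.007299 × 2.998 × 10⁸ / 3
    = 5836 km/s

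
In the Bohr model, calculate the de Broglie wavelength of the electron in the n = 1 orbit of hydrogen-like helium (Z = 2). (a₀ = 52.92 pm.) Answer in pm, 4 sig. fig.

The Bohr quantisation condition is nλ = 2πr_n.
r_n = n²a₀/Z = 26.46 pm
λ = 2πr_n/n = 2π·26.46/1 = 166.3 pm

166.3 pm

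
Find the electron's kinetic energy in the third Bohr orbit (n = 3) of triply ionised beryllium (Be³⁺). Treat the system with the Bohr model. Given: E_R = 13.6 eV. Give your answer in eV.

For a Coulomb orbit the virial theorem gives K = −E_n.
E_n = −E_R·Z²/n², so K = E_R·Z²/n² = 13.6 × 4²/3² = 24.2 eV

24.2 eV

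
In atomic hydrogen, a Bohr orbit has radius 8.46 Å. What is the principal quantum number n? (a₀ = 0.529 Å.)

4

r_n = n²a₀/Z ⇒ n² = rZ/a₀ = 8.46 × 1 / 0.529 ≈ 15.99
n = 4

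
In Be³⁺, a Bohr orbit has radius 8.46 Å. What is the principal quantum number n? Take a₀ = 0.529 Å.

r_n = n²a₀/Z ⇒ n² = rZ/a₀ = 8.46 × 4 / 0.529 ≈ 63.97
n = 8

8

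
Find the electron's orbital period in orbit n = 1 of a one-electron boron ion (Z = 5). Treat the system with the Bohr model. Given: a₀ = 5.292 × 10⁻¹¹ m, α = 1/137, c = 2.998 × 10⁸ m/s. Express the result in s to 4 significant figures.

6.078 × 10⁻¹⁸ s

r = n²a₀/Z = 1²·5.292 × 10⁻¹¹/5 = 1.058 × 10⁻¹¹ m
v = Zαc/n = 5·0.007299·2.998 × 10⁸/1 = 1.094 × 10⁷ m/s
T = 2πr/v = 6.078 × 10⁻¹⁸ s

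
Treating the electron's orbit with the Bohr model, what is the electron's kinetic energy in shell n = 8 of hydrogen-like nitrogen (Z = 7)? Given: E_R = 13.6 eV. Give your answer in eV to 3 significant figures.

10.4 eV

For a Coulomb orbit the virial theorem gives K = −E_n.
E_n = −E_R·Z²/n², so K = E_R·Z²/n² = 13.6 × 7²/8² = 10.4 eV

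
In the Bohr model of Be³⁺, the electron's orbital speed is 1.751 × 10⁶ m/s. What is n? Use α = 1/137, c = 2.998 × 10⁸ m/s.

v_n = Zαc/n ⇒ n = Zαc/v = 4 × 0.007299 × 2.998 × 10⁸ / 1.751 × 10⁶ ≈ 5.00
n = 5

5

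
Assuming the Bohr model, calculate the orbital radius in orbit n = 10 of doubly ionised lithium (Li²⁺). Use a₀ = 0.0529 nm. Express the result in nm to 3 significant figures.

1.76 nm

r_n = n²a₀/Z = 10² × 0.0529 / 3
    = 100 × 0.0529 / 3 = 1.76 nm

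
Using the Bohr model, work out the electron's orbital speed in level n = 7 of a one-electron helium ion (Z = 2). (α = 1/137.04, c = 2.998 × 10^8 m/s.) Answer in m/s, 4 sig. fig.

6.251 × 10^5 m/s

v_n = Zαc/n = 2 × 0.007297 × 2.998 × 10^8 / 7
    = 6.251 × 10^5 m/s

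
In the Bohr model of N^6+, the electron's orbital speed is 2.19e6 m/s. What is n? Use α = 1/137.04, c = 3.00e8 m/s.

v_n = Zαc/n ⇒ n = Zαc/v = 7 × 0.00730 × 3.00e8 / 2.19e6 ≈ 7.00
n = 7

7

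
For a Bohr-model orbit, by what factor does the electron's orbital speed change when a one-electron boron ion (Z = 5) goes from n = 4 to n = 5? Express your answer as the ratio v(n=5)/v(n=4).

4/5

v ∝ Z^1 · n^-1; with Z fixed, v ∝ n^-1.
v(n=5)/v(n=4) = (5/4)^-1 = 4/5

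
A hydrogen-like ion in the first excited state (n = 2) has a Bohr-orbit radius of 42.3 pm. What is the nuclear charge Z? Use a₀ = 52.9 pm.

r_n = n²a₀/Z ⇒ Z = n²a₀/r = 2² × 52.9 / 42.3 ≈ 5.00
Z = 5

5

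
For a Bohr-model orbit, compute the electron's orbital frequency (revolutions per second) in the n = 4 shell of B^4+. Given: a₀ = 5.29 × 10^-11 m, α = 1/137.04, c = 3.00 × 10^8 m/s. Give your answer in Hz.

2.57 × 10^15 Hz

r = n²a₀/Z = 1.69 × 10^-10 m, v = Zαc/n = 2.74 × 10^6 m/s
f = v/(2πr) = 2.57 × 10^15 Hz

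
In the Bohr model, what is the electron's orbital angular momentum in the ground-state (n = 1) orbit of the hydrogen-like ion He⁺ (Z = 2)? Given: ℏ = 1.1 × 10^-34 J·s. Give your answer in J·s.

1.1 × 10^-34 J·s

L_n = nℏ = 1 × 1.1 × 10^-34 = 1.1 × 10^-34 J·s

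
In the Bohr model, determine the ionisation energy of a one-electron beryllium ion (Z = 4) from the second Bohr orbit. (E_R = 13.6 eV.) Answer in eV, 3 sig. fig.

54.4 eV

E_n = −E_R·Z²/n² = −13.6 × 4²/2² eV = -54.4 eV
Ionisation energy = −E_n = 54.4 eV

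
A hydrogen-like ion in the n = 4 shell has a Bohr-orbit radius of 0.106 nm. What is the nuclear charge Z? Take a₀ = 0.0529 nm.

8

r_n = n²a₀/Z ⇒ Z = n²a₀/r = 4² × 0.0529 / 0.106 ≈ 7.98
Z = 8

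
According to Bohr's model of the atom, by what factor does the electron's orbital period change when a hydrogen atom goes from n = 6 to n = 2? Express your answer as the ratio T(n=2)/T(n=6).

T ∝ Z^-2 · n^3; with Z fixed, T ∝ n^3.
T(n=2)/T(n=6) = (2/6)^3 = 1/27

1/27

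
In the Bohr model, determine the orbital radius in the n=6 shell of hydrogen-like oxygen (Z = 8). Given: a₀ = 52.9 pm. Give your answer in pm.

r_n = n²a₀/Z = 6² × 52.9 / 8
    = 36 × 52.9 / 8 = 238 pm

238 pm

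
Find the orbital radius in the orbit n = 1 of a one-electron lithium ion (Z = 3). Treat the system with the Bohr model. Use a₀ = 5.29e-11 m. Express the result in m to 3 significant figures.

1.76e-11 m

r_n = n²a₀/Z = 1² × 5.29e-11 / 3
    = 1 × 5.29e-11 / 3 = 1.76e-11 m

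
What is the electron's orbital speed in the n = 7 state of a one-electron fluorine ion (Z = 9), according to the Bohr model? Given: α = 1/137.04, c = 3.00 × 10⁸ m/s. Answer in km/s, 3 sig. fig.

2810 km/s

v_n = Zαc/n = 9 × 0.00730 × 3.00 × 10⁸ / 7
    = 2810 km/s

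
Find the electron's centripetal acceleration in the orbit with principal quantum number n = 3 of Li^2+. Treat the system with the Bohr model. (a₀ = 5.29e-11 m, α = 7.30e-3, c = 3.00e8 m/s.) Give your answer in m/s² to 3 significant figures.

3.02e22 m/s²

r = n²a₀/Z = 1.59e-10 m, v = Zαc/n = 2.19e6 m/s
a = v²/r = (2.19e6)² / 1.59e-10 = 3.02e22 m/s²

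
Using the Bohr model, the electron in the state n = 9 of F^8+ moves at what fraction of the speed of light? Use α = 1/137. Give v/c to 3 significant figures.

0.00730

v_n = Zαc/n, so v/c = Zα/n = 9 × 0.00730 / 9 = 0.00730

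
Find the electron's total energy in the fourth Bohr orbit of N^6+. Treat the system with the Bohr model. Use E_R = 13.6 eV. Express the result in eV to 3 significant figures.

-41.6 eV

E_n = −E_R·Z²/n² = −13.6 × 7²/4² = -41.6 eV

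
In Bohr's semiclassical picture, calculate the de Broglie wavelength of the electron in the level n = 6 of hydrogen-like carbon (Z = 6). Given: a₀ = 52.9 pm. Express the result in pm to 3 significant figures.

332 pm

The Bohr quantisation condition is nλ = 2πr_n.
r_n = n²a₀/Z = 317 pm
λ = 2πr_n/n = 2π·317/6 = 332 pm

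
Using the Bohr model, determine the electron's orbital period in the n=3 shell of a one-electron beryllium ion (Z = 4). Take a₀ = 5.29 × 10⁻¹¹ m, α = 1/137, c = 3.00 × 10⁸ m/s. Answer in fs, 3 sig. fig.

r = n²a₀/Z = 3²·5.29 × 10⁻¹¹/4 = 1.19 × 10⁻¹⁰ m
v = Zαc/n = 4·0.00730·3.00 × 10⁸/3 = 2.92 × 10⁶ m/s
T = 2πr/v = 2.56 × 10⁻¹⁶ s = 0.256 fs

0.256 fs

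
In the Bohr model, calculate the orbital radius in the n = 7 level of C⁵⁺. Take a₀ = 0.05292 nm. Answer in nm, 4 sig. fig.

0.4322 nm

r_n = n²a₀/Z = 7² × 0.05292 / 6
    = 49 × 0.05292 / 6 = 0.4322 nm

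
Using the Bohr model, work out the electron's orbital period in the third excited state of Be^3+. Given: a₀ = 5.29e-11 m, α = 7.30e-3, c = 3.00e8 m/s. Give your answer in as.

607 as

r = n²a₀/Z = 4²·5.29e-11/4 = 2.12e-10 m
v = Zαc/n = 4·0.00730·3.00e8/4 = 2.19e6 m/s
T = 2πr/v = 6.07e-16 s = 607 as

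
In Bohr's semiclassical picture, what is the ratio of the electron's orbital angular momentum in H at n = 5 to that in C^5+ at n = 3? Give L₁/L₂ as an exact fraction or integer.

L = nℏ is independent of Z.
L₁/L₂ = n₁/n₂ = 5/3 = 5/3

5/3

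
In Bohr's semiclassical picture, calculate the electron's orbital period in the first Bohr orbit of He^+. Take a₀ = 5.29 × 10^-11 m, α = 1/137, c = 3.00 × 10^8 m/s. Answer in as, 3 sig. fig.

r = n²a₀/Z = 1²·5.29 × 10^-11/2 = 2.65 × 10^-11 m
v = Zαc/n = 2·0.00730·3.00 × 10^8/1 = 4.38 × 10^6 m/s
T = 2πr/v = 3.79 × 10^-17 s = 37.9 as

37.9 as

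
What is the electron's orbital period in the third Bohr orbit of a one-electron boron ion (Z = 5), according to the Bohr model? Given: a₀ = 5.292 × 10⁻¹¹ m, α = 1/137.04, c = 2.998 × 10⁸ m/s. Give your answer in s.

r = n²a₀/Z = 3²·5.292 × 10⁻¹¹/5 = 9.526 × 10⁻¹¹ m
v = Zαc/n = 5·0.007297·2.998 × 10⁸/3 = 3.646 × 10⁶ m/s
T = 2πr/v = 1.641 × 10⁻¹⁶ s

1.641 × 10⁻¹⁶ s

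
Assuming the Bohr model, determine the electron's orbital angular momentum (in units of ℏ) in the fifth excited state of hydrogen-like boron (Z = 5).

6

L_n = nℏ, so L/ℏ = n = 6.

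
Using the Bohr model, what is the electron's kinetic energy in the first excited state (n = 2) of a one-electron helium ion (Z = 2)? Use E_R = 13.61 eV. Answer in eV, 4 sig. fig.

For a Coulomb orbit the virial theorem gives K = −E_n.
E_n = −E_R·Z²/n², so K = E_R·Z²/n² = 13.61 × 2²/2² = 13.61 eV

13.61 eV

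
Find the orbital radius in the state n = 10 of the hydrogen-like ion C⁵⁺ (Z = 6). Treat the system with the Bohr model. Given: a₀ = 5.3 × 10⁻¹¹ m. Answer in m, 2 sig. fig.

r_n = n²a₀/Z = 10² × 5.3 × 10⁻¹¹ / 6
    = 100 × 5.3 × 10⁻¹¹ / 6 = 8.8 × 10⁻¹⁰ m

8.8 × 10⁻¹⁰ m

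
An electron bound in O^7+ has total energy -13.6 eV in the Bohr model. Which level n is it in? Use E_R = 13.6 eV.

8

E_n = −E_R Z²/n² ⇒ n² = E_R Z²/(−E_n) = 13.6 × 8² / 13.6 ≈ 64.00
n = 8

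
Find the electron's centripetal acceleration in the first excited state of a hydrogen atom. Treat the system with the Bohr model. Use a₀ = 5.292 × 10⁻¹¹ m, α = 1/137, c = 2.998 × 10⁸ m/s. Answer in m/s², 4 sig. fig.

5.656 × 10²¹ m/s²

r = n²a₀/Z = 2.117 × 10⁻¹⁰ m, v = Zαc/n = 1.094 × 10⁶ m/s
a = v²/r = (1.094 × 10⁶)² / 2.117 × 10⁻¹⁰ = 5.656 × 10²¹ m/s²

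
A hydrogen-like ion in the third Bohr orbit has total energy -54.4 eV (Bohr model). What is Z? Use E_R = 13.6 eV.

6

E_n = −E_R Z²/n² ⇒ Z² = −E_n n²/E_R = 54.4 × 3² / 13.6 ≈ 36.00
Z = 6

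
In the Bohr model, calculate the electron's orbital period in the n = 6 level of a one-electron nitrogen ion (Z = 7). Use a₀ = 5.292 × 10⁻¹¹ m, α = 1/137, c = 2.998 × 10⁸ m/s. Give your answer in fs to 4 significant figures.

0.6698 fs

r = n²a₀/Z = 6²·5.292 × 10⁻¹¹/7 = 2.722 × 10⁻¹⁰ m
v = Zαc/n = 7·0.007299·2.998 × 10⁸/6 = 2.553 × 10⁶ m/s
T = 2πr/v = 6.698 × 10⁻¹⁶ s = 0.6698 fs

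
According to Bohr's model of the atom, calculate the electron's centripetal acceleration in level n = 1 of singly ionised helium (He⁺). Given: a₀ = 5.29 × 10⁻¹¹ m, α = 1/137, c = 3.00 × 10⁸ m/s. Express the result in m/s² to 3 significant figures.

r = n²a₀/Z = 2.65 × 10⁻¹¹ m, v = Zαc/n = 4.38 × 10⁶ m/s
a = v²/r = (4.38 × 10⁶)² / 2.65 × 10⁻¹¹ = 7.25 × 10²³ m/s²

7.25 × 10²³ m/s²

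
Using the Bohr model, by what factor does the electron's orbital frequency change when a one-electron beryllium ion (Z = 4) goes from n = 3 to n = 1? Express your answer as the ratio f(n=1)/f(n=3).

f ∝ Z^2 · n^-3; with Z fixed, f ∝ n^-3.
f(n=1)/f(n=3) = (1/3)^-3 = 27

27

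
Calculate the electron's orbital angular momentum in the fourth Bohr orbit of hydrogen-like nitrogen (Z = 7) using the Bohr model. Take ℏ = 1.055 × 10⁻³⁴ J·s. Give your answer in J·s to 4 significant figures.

4.220 × 10⁻³⁴ J·s

L_n = nℏ = 4 × 1.055 × 10⁻³⁴ = 4.220 × 10⁻³⁴ J·s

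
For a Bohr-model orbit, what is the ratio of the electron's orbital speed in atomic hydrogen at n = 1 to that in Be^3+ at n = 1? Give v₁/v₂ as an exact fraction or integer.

v ∝ Z^1 · n^-1
v₁/v₂ = (1/4)^1 · (1/1)^-1 = 1/4

1/4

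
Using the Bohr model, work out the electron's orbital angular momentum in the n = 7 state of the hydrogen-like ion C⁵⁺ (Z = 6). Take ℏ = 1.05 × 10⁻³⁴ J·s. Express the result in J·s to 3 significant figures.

7.35 × 10⁻³⁴ J·s

L_n = nℏ = 7 × 1.05 × 10⁻³⁴ = 7.35 × 10⁻³⁴ J·s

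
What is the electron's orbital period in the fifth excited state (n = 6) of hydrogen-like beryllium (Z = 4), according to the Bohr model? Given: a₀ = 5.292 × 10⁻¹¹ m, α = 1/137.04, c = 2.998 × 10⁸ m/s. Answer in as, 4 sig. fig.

2052 as

r = n²a₀/Z = 6²·5.292 × 10⁻¹¹/4 = 4.763 × 10⁻¹⁰ m
v = Zαc/n = 4·0.007297·2.998 × 10⁸/6 = 1.458 × 10⁶ m/s
T = 2πr/v = 2.052 × 10⁻¹⁵ s = 2052 as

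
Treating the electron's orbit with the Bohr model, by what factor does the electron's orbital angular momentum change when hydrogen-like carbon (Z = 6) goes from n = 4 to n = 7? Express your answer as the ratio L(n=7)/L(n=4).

L = nℏ depends only on n, so L ∝ n.
L(n=7)/L(n=4) = (7/4)^1 = 7/4

7/4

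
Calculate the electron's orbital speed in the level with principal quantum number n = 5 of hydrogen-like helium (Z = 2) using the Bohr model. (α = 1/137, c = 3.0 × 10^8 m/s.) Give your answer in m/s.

8.8 × 10^5 m/s

v_n = Zαc/n = 2 × 0.0073 × 3.0 × 10^8 / 5
    = 8.8 × 10^5 m/s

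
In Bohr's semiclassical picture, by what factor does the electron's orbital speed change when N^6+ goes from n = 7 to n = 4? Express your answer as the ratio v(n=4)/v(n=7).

7/4

v ∝ Z^1 · n^-1; with Z fixed, v ∝ n^-1.
v(n=4)/v(n=7) = (4/7)^-1 = 7/4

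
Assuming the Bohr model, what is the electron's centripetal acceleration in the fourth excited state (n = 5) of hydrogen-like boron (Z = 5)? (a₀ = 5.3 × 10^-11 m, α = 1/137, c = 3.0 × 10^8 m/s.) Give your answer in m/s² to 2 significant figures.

r = n²a₀/Z = 2.6 × 10^-10 m, v = Zαc/n = 2.2 × 10^6 m/s
a = v²/r = (2.2 × 10^6)² / 2.6 × 10^-10 = 1.8 × 10^22 m/s²

1.8 × 10^22 m/s²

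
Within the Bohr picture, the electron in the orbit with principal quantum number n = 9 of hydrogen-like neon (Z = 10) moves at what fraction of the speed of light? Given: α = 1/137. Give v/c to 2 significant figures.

0.0081

v_n = Zαc/n, so v/c = Zα/n = 10 × 0.0073 / 9 = 0.0081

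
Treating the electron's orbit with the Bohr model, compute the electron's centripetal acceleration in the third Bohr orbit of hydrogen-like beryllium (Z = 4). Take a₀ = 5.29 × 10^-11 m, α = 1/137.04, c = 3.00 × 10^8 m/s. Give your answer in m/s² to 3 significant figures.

7.16 × 10^22 m/s²

r = n²a₀/Z = 1.19 × 10^-10 m, v = Zαc/n = 2.92 × 10^6 m/s
a = v²/r = (2.92 × 10^6)² / 1.19 × 10^-10 = 7.16 × 10^22 m/s²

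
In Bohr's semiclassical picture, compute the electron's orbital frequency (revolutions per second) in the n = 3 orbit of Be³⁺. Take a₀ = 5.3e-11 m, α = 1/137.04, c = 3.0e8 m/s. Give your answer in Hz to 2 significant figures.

3.9e15 Hz

r = n²a₀/Z = 1.2e-10 m, v = Zαc/n = 2.9e6 m/s
f = v/(2πr) = 3.9e15 Hz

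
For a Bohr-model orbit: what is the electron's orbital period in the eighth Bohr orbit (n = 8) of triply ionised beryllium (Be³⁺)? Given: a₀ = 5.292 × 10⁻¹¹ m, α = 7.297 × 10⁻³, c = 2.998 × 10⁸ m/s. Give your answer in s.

4.864 × 10⁻¹⁵ s

r = n²a₀/Z = 8²·5.292 × 10⁻¹¹/4 = 8.467 × 10⁻¹⁰ m
v = Zαc/n = 4·0.007297·2.998 × 10⁸/8 = 1.094 × 10⁶ m/s
T = 2πr/v = 4.864 × 10⁻¹⁵ s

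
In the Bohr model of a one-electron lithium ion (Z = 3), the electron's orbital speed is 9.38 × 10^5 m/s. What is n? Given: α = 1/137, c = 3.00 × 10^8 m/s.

7

v_n = Zαc/n ⇒ n = Zαc/v = 3 × 0.00730 × 3.00 × 10^8 / 9.38 × 10^5 ≈ 7.00
n = 7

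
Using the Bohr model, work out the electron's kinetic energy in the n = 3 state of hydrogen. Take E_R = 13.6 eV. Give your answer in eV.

For a Coulomb orbit the virial theorem gives K = −E_n.
E_n = −E_R·Z²/n², so K = E_R·Z²/n² = 13.6 × 1²/3² = 1.51 eV

1.51 eV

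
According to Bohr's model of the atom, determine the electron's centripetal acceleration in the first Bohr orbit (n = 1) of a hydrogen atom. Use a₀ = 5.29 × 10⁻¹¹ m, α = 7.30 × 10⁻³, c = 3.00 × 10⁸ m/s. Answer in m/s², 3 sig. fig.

r = n²a₀/Z = 5.29 × 10⁻¹¹ m, v = Zαc/n = 2.19 × 10⁶ m/s
a = v²/r = (2.19 × 10⁶)² / 5.29 × 10⁻¹¹ = 9.07 × 10²² m/s²

9.07 × 10²² m/s²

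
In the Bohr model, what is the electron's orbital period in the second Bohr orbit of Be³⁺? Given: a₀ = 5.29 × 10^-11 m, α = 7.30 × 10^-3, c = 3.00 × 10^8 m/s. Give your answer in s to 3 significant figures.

7.59 × 10^-17 s

r = n²a₀/Z = 2²·5.29 × 10^-11/4 = 5.29 × 10^-11 m
v = Zαc/n = 4·0.00730·3.00 × 10^8/2 = 4.38 × 10^6 m/s
T = 2πr/v = 7.59 × 10^-17 s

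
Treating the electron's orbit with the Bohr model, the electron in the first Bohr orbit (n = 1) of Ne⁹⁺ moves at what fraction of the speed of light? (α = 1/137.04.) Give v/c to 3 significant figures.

0.0730

v_n = Zαc/n, so v/c = Zα/n = 10 × 0.00730 / 1 = 0.0730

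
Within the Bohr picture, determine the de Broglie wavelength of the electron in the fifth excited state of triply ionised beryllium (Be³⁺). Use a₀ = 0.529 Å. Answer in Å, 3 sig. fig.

The Bohr quantisation condition is nλ = 2πr_n.
r_n = n²a₀/Z = 4.76 Å
λ = 2πr_n/n = 2π·4.76/6 = 4.99 Å

4.99 Å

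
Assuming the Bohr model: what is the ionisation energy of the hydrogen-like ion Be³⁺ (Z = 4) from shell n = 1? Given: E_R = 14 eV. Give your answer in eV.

E_n = −E_R·Z²/n² = −14 × 4²/1² eV = -220 eV
Ionisation energy = −E_n = 220 eV

220 eV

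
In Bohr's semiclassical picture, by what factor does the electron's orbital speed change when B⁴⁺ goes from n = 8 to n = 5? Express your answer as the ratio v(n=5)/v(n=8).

8/5

v ∝ Z^1 · n^-1; with Z fixed, v ∝ n^-1.
v(n=5)/v(n=8) = (5/8)^-1 = 8/5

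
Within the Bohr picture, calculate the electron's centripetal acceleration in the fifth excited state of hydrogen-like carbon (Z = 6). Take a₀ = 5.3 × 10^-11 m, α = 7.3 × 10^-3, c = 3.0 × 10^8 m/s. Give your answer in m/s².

r = n²a₀/Z = 3.2 × 10^-10 m, v = Zαc/n = 2.2 × 10^6 m/s
a = v²/r = (2.2 × 10^6)² / 3.2 × 10^-10 = 1.5 × 10^22 m/s²

1.5 × 10^22 m/s²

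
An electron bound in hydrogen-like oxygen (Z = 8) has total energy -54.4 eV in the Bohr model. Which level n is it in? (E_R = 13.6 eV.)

4

E_n = −E_R Z²/n² ⇒ n² = E_R Z²/(−E_n) = 13.6 × 8² / 54.4 ≈ 16.00
n = 4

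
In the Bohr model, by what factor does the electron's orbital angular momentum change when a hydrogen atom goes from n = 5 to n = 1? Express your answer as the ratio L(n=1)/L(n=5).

1/5

L = nℏ depends only on n, so L ∝ n.
L(n=1)/L(n=5) = (1/5)^1 = 1/5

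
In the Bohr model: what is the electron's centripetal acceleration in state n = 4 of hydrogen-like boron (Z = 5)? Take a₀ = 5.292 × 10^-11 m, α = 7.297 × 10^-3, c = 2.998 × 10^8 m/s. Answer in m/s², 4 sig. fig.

4.416 × 10^22 m/s²

r = n²a₀/Z = 1.693 × 10^-10 m, v = Zαc/n = 2.735 × 10^6 m/s
a = v²/r = (2.735 × 10^6)² / 1.693 × 10^-10 = 4.416 × 10^22 m/s²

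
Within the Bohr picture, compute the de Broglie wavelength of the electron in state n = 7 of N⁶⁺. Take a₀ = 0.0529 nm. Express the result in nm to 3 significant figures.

The Bohr quantisation condition is nλ = 2πr_n.
r_n = n²a₀/Z = 0.370 nm
λ = 2πr_n/n = 2π·0.370/7 = 0.332 nm

0.332 nm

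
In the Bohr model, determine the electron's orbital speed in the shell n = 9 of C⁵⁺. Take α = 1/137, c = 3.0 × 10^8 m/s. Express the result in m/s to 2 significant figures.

v_n = Zαc/n = 6 × 0.0073 × 3.0 × 10^8 / 9
    = 1.5 × 10^6 m/s

1.5 × 10^6 m/s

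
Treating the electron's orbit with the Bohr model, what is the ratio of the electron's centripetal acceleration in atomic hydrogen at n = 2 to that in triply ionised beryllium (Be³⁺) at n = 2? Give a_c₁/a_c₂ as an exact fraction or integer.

a_c ∝ Z^3 · n^-4
a_c₁/a_c₂ = (1/4)^3 · (2/2)^-4 = 1/64

1/64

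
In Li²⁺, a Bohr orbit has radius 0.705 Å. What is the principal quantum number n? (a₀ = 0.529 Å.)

r_n = n²a₀/Z ⇒ n² = rZ/a₀ = 0.705 × 3 / 0.529 ≈ 4.00
n = 2

2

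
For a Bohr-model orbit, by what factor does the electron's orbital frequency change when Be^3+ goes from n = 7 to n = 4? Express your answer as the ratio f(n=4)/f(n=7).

343/64

f ∝ Z^2 · n^-3; with Z fixed, f ∝ n^-3.
f(n=4)/f(n=7) = (4/7)^-3 = 343/64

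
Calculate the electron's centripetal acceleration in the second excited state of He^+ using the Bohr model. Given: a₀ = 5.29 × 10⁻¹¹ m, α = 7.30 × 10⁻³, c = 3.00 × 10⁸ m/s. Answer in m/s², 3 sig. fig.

8.95 × 10²¹ m/s²

r = n²a₀/Z = 2.38 × 10⁻¹⁰ m, v = Zαc/n = 1.46 × 10⁶ m/s
a = v²/r = (1.46 × 10⁶)² / 2.38 × 10⁻¹⁰ = 8.95 × 10²¹ m/s²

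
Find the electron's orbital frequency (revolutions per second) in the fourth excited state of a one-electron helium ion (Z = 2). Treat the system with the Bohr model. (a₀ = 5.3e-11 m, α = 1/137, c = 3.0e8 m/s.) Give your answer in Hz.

r = n²a₀/Z = 6.6e-10 m, v = Zαc/n = 8.8e5 m/s
f = v/(2πr) = 2.1e14 Hz

2.1e14 Hz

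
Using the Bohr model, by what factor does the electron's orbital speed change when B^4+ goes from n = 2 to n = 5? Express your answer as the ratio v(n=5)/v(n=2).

v ∝ Z^1 · n^-1; with Z fixed, v ∝ n^-1.
v(n=5)/v(n=2) = (5/2)^-1 = 2/5

2/5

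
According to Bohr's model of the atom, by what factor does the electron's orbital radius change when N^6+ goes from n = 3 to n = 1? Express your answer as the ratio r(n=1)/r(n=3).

r ∝ Z^-1 · n^2; with Z fixed, r ∝ n^2.
r(n=1)/r(n=3) = (1/3)^2 = 1/9

1/9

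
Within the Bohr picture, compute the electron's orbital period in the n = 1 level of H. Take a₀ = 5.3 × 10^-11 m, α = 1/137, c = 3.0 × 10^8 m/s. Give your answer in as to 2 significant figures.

r = n²a₀/Z = 1²·5.3 × 10^-11/1 = 5.3 × 10^-11 m
v = Zαc/n = 1·0.0073·3.0 × 10^8/1 = 2.2 × 10^6 m/s
T = 2πr/v = 1.5 × 10^-16 s = 150 as

150 as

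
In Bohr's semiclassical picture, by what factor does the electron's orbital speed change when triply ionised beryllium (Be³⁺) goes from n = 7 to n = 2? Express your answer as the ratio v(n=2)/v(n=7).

v ∝ Z^1 · n^-1; with Z fixed, v ∝ n^-1.
v(n=2)/v(n=7) = (2/7)^-1 = 7/2

7/2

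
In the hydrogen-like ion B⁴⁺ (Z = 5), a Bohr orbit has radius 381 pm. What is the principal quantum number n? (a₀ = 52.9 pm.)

r_n = n²a₀/Z ⇒ n² = rZ/a₀ = 381 × 5 / 52.9 ≈ 36.01
n = 6

6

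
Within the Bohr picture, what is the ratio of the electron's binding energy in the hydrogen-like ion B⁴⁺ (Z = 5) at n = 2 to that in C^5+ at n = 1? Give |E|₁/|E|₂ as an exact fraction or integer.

25/144

|E| ∝ Z^2 · n^-2
|E|₁/|E|₂ = (5/6)^2 · (2/1)^-2 = 25/144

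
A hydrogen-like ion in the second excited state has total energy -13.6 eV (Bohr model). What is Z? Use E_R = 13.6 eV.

E_n = −E_R Z²/n² ⇒ Z² = −E_n n²/E_R = 13.6 × 3² / 13.6 ≈ 9.00
Z = 3

3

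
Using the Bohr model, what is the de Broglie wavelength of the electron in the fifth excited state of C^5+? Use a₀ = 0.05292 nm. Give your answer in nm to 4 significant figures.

The Bohr quantisation condition is nλ = 2πr_n.
r_n = n²a₀/Z = 0.3175 nm
λ = 2πr_n/n = 2π·0.3175/6 = 0.3325 nm

0.3325 nm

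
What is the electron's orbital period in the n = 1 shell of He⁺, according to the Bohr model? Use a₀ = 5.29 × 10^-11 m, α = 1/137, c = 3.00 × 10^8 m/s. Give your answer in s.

r = n²a₀/Z = 1²·5.29 × 10^-11/2 = 2.65 × 10^-11 m
v = Zαc/n = 2·0.00730·3.00 × 10^8/1 = 4.38 × 10^6 m/s
T = 2πr/v = 3.79 × 10^-17 s

3.79 × 10^-17 s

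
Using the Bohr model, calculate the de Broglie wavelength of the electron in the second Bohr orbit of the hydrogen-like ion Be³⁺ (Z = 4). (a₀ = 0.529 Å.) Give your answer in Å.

1.66 Å

The Bohr quantisation condition is nλ = 2πr_n.
r_n = n²a₀/Z = 0.529 Å
λ = 2πr_n/n = 2π·0.529/2 = 1.66 Å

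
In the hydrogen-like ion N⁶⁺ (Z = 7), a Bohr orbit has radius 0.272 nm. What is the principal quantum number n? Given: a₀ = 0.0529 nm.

r_n = n²a₀/Z ⇒ n² = rZ/a₀ = 0.272 × 7 / 0.0529 ≈ 35.99
n = 6

6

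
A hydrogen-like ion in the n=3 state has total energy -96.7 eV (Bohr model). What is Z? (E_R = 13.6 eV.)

8

E_n = −E_R Z²/n² ⇒ Z² = −E_n n²/E_R = 96.7 × 3² / 13.6 ≈ 63.99
Z = 8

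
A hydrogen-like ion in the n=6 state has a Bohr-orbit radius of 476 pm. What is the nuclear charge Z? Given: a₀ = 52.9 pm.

4

r_n = n²a₀/Z ⇒ Z = n²a₀/r = 6² × 52.9 / 476 ≈ 4.00
Z = 4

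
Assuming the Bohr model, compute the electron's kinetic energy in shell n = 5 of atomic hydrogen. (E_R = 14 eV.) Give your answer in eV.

For a Coulomb orbit the virial theorem gives K = −E_n.
E_n = −E_R·Z²/n², so K = E_R·Z²/n² = 14 × 1²/5² = 0.56 eV

0.56 eV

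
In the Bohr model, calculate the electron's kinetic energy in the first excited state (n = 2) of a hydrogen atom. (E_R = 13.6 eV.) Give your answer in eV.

For a Coulomb orbit the virial theorem gives K = −E_n.
E_n = −E_R·Z²/n², so K = E_R·Z²/n² = 13.6 × 1²/2² = 3.40 eV

3.40 eV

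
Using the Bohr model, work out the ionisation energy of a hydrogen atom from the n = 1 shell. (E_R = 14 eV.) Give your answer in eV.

E_n = −E_R·Z²/n² = −14 × 1²/1² eV = -14 eV
Ionisation energy = −E_n = 14 eV

14 eV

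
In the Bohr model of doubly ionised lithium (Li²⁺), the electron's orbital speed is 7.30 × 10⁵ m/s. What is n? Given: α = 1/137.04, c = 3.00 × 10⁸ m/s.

9

v_n = Zαc/n ⇒ n = Zαc/v = 3 × 0.00730 × 3.00 × 10⁸ / 7.30 × 10⁵ ≈ 9.00
n = 9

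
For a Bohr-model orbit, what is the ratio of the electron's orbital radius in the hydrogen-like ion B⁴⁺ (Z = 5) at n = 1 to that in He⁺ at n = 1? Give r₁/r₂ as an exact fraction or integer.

2/5

r ∝ Z^-1 · n^2
r₁/r₂ = (5/2)^-1 · (1/1)^2 = 2/5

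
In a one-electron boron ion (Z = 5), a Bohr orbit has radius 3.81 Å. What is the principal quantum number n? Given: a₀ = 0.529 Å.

r_n = n²a₀/Z ⇒ n² = rZ/a₀ = 3.81 × 5 / 0.529 ≈ 36.01
n = 6

6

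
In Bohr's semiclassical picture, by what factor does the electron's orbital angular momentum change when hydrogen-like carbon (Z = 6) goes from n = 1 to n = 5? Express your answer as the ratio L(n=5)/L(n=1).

5

L = nℏ depends only on n, so L ∝ n.
L(n=5)/L(n=1) = (5/1)^1 = 5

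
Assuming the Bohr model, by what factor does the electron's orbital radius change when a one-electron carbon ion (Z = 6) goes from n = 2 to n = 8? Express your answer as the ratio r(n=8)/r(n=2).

r ∝ Z^-1 · n^2; with Z fixed, r ∝ n^2.
r(n=8)/r(n=2) = (8/2)^2 = 16

16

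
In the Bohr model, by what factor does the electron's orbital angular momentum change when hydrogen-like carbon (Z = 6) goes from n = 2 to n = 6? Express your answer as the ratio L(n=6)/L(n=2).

L = nℏ depends only on n, so L ∝ n.
L(n=6)/L(n=2) = (6/2)^1 = 3

3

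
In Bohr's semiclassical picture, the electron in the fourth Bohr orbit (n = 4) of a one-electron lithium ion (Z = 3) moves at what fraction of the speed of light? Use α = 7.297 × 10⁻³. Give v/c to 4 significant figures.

0.005473

v_n = Zαc/n, so v/c = Zα/n = 3 × 0.007297 / 4 = 0.005473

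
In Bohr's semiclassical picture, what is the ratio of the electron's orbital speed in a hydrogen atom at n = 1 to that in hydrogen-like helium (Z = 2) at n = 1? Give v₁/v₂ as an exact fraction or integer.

1/2

v ∝ Z^1 · n^-1
v₁/v₂ = (1/2)^1 · (1/1)^-1 = 1/2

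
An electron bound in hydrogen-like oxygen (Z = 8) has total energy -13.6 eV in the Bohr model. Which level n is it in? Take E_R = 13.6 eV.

E_n = −E_R Z²/n² ⇒ n² = E_R Z²/(−E_n) = 13.6 × 8² / 13.6 ≈ 64.00
n = 8

8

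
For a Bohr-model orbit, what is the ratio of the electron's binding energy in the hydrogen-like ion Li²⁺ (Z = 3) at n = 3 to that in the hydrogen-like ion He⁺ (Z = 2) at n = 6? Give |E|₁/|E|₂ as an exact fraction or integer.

|E| ∝ Z^2 · n^-2
|E|₁/|E|₂ = (3/2)^2 · (3/6)^-2 = 9

9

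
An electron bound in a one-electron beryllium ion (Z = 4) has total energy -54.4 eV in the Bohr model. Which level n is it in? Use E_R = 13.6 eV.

2

E_n = −E_R Z²/n² ⇒ n² = E_R Z²/(−E_n) = 13.6 × 4² / 54.4 ≈ 4.00
n = 2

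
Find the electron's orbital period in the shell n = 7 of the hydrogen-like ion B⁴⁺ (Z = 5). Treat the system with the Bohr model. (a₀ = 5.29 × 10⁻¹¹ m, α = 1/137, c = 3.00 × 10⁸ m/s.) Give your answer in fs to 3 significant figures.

2.08 fs

r = n²a₀/Z = 7²·5.29 × 10⁻¹¹/5 = 5.18 × 10⁻¹⁰ m
v = Zαc/n = 5·0.00730·3.00 × 10⁸/7 = 1.56 × 10⁶ m/s
T = 2πr/v = 2.08 × 10⁻¹⁵ s = 2.08 fs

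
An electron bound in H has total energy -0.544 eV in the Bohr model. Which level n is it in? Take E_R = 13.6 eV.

E_n = −E_R Z²/n² ⇒ n² = E_R Z²/(−E_n) = 13.6 × 1² / 0.544 ≈ 25.00
n = 5

5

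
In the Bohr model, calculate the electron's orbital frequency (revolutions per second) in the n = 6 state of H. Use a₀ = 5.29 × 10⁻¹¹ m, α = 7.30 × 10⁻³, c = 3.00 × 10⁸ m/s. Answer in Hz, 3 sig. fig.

r = n²a₀/Z = 1.90 × 10⁻⁹ m, v = Zαc/n = 3.65 × 10⁵ m/s
f = v/(2πr) = 3.05 × 10¹³ Hz

3.05 × 10¹³ Hz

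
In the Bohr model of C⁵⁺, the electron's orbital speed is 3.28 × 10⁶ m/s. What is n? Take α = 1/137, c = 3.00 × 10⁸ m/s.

v_n = Zαc/n ⇒ n = Zαc/v = 6 × 0.00730 × 3.00 × 10⁸ / 3.28 × 10⁶ ≈ 4.01
n = 4

4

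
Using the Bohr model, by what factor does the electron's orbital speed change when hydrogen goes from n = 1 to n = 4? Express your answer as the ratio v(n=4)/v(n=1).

v ∝ Z^1 · n^-1; with Z fixed, v ∝ n^-1.
v(n=4)/v(n=1) = (4/1)^-1 = 1/4

1/4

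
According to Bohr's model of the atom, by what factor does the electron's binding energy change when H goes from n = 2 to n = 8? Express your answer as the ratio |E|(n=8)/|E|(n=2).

1/16

|E| ∝ Z^2 · n^-2; with Z fixed, |E| ∝ n^-2.
|E|(n=8)/|E|(n=2) = (8/2)^-2 = 1/16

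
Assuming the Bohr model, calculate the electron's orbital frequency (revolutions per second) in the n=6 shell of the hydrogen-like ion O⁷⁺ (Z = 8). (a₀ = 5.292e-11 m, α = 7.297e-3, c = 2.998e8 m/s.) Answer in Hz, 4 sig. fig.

1.949e15 Hz

r = n²a₀/Z = 2.381e-10 m, v = Zαc/n = 2.917e6 m/s
f = v/(2πr) = 1.949e15 Hz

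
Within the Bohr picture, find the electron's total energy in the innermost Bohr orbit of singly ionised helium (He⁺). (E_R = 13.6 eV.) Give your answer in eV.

-54.4 eV

E_n = −E_R·Z²/n² = −13.6 × 2²/1² = -54.4 eV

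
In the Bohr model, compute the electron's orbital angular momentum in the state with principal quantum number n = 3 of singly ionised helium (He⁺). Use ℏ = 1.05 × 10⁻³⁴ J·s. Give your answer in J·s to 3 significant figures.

3.15 × 10⁻³⁴ J·s

L_n = nℏ = 3 × 1.05 × 10⁻³⁴ = 3.15 × 10⁻³⁴ J·s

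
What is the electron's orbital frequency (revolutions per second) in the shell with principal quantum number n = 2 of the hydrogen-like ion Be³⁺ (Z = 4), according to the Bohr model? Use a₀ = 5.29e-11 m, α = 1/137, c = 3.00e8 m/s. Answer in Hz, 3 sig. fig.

r = n²a₀/Z = 5.29e-11 m, v = Zαc/n = 4.38e6 m/s
f = v/(2πr) = 1.32e16 Hz

1.32e16 Hz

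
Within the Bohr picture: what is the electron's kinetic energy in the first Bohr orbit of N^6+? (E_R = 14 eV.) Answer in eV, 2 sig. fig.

For a Coulomb orbit the virial theorem gives K = −E_n.
E_n = −E_R·Z²/n², so K = E_R·Z²/n² = 14 × 7²/1² = 690 eV

690 eV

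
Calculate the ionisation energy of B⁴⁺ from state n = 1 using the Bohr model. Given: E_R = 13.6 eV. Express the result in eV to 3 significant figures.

E_n = −E_R·Z²/n² = −13.6 × 5²/1² eV = -340 eV
Ionisation energy = −E_n = 340 eV

340 eV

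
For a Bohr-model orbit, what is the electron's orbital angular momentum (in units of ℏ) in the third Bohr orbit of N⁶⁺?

L_n = nℏ, so L/ℏ = n = 3.

3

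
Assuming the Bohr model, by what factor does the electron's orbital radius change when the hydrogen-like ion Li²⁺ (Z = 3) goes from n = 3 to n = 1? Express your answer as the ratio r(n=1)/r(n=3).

r ∝ Z^-1 · n^2; with Z fixed, r ∝ n^2.
r(n=1)/r(n=3) = (1/3)^2 = 1/9

1/9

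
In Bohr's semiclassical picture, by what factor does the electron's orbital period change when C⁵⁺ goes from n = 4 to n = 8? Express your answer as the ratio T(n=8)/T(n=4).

8

T ∝ Z^-2 · n^3; with Z fixed, T ∝ n^3.
T(n=8)/T(n=4) = (8/4)^3 = 8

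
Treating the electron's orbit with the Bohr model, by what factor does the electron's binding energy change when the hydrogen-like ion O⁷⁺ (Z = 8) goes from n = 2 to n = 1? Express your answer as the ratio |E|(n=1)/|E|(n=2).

|E| ∝ Z^2 · n^-2; with Z fixed, |E| ∝ n^-2.
|E|(n=1)/|E|(n=2) = (1/2)^-2 = 4

4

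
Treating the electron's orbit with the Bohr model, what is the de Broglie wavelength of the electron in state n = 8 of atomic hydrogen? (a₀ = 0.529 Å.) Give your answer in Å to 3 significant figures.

The Bohr quantisation condition is nλ = 2πr_n.
r_n = n²a₀/Z = 33.9 Å
λ = 2πr_n/n = 2π·33.9/8 = 26.6 Å

26.6 Å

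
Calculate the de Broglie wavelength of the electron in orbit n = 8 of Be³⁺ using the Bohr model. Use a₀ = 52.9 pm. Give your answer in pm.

665 pm

The Bohr quantisation condition is nλ = 2πr_n.
r_n = n²a₀/Z = 846 pm
λ = 2πr_n/n = 2π·846/8 = 665 pm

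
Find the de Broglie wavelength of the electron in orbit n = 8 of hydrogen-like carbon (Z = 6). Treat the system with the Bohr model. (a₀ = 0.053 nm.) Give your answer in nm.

0.44 nm

The Bohr quantisation condition is nλ = 2πr_n.
r_n = n²a₀/Z = 0.57 nm
λ = 2πr_n/n = 2π·0.57/8 = 0.44 nm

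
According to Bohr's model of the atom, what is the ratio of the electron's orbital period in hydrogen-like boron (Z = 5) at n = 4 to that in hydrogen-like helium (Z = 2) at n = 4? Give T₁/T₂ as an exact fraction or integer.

T ∝ Z^-2 · n^3
T₁/T₂ = (5/2)^-2 · (4/4)^3 = 4/25

4/25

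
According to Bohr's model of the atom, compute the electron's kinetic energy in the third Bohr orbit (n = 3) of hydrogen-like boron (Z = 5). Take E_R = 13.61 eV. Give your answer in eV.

For a Coulomb orbit the virial theorem gives K = −E_n.
E_n = −E_R·Z²/n², so K = E_R·Z²/n² = 13.61 × 5²/3² = 37.81 eV

37.81 eV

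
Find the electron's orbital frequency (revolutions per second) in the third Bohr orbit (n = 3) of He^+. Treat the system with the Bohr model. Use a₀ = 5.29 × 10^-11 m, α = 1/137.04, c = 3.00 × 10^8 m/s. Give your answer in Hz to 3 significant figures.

r = n²a₀/Z = 2.38 × 10^-10 m, v = Zαc/n = 1.46 × 10^6 m/s
f = v/(2πr) = 9.76 × 10^14 Hz

9.76 × 10^14 Hz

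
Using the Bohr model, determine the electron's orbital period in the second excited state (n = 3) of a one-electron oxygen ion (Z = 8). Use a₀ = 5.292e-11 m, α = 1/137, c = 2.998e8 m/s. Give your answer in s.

r = n²a₀/Z = 3²·5.292e-11/8 = 5.954e-11 m
v = Zαc/n = 8·0.007299·2.998e8/3 = 5.836e6 m/s
T = 2πr/v = 6.410e-17 s

6.410e-17 s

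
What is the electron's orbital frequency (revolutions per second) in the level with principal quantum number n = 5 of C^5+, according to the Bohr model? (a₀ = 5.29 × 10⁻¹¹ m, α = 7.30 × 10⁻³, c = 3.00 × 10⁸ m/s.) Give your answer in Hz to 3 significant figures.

1.90 × 10¹⁵ Hz

r = n²a₀/Z = 2.20 × 10⁻¹⁰ m, v = Zαc/n = 2.63 × 10⁶ m/s
f = v/(2πr) = 1.90 × 10¹⁵ Hz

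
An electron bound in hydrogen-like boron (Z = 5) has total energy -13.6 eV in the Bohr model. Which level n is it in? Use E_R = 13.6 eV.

5

E_n = −E_R Z²/n² ⇒ n² = E_R Z²/(−E_n) = 13.6 × 5² / 13.6 ≈ 25.00
n = 5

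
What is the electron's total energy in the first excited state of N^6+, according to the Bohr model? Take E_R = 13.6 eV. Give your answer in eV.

E_n = −E_R·Z²/n² = −13.6 × 7²/2² = -167 eV

-167 eV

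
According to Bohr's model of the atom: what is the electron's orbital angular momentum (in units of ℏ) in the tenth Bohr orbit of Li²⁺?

L_n = nℏ, so L/ℏ = n = 10.

10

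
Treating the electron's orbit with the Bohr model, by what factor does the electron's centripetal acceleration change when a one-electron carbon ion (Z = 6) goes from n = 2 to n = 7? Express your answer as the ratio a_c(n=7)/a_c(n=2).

16/2401

a_c ∝ Z^3 · n^-4; with Z fixed, a_c ∝ n^-4.
a_c(n=7)/a_c(n=2) = (7/2)^-4 = 16/2401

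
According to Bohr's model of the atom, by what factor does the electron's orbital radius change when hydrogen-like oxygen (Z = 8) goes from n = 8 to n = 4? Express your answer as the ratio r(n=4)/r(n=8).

r ∝ Z^-1 · n^2; with Z fixed, r ∝ n^2.
r(n=4)/r(n=8) = (4/8)^2 = 1/4

1/4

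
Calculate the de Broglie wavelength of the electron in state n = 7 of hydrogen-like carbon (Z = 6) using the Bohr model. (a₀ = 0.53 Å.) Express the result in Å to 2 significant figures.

The Bohr quantisation condition is nλ = 2πr_n.
r_n = n²a₀/Z = 4.3 Å
λ = 2πr_n/n = 2π·4.3/7 = 3.9 Å

3.9 Å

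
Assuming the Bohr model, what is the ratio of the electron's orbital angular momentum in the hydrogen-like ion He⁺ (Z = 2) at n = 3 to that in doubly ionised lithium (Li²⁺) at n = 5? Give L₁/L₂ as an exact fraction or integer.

3/5

L = nℏ is independent of Z.
L₁/L₂ = n₁/n₂ = 3/5 = 3/5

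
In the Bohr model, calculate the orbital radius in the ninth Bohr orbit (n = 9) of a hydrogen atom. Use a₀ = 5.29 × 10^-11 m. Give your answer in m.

4.28 × 10^-9 m

r_n = n²a₀/Z = 9² × 5.29 × 10^-11 / 1
    = 81 × 5.29 × 10^-11 / 1 = 4.28 × 10^-9 m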